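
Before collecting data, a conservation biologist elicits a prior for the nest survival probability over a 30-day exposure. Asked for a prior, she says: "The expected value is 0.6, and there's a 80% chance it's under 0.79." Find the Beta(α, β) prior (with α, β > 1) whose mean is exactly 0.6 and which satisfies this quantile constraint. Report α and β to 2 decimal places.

With mean 0.6 fixed, write α = 0.6s, β = 0.4s where s = α+β.
Need P(θ < 0.79) = 0.8 under Beta(0.6s, 0.4s). Normal approximation: (q−m)/√(m(1−m)/s) ≈ z_{0.8} = 0.842, so s ≈ 0.6·0.4·(0.842)²/(0.79−0.6)² = 4.7.
At s = 4.7: P(θ<0.79) ≈ 0.795. Adjusting to match 0.8 gives s ≈ 4.88.
So α = 0.6·4.88 ≈ 2.93, β = 0.4·4.88 ≈ 1.95.

α ≈ 2.93, β ≈ 1.95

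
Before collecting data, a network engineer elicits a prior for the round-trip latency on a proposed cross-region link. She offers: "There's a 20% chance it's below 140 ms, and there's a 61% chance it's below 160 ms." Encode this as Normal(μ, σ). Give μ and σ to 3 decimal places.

For Normal(μ,σ), the p-quantile is μ + z_p·σ. Here z_{0.2} = -0.8416, z_{0.61} = 0.2793.
So 140 = μ − 0.8416σ and 160 = μ + 0.2793σ.
Subtracting: σ = (160 − 140)/(0.2793 − (-0.8416)) = 17.842.
Then μ = 140 − (-0.8416)·17.842 = 155.016.

μ = 155.016, σ = 17.842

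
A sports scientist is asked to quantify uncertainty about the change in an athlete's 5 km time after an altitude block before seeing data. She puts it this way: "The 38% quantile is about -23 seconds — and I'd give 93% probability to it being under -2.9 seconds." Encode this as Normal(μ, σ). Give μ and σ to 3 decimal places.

μ = -19.553, σ = 11.284

The p-quantile of Normal(μ,σ) is μ + z_p·σ, with z_{0.38} = -0.3055 and z_{0.93} = 1.476.
Eliminate σ: μ = (z₂·x₁ − z₁·x₂)/(z₂ − z₁) = (1.476·-23 − (-0.3055)·-2.9)/1.781 = -19.553.
Then σ = (x₂ − x₁)/(z₂ − z₁) = (-2.9 − -23)/1.781 = 11.284.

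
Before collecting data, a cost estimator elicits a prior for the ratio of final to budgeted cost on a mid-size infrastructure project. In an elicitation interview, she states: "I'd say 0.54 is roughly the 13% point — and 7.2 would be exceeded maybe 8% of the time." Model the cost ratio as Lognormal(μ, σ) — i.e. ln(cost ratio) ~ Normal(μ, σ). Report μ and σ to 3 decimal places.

μ ≈ 0.536, σ ≈ 1.023

If T ~ Lognormal(μ,σ) then ln T ~ Normal(μ,σ), so the p-quantile of ln T is μ + z_p·σ.
ln(0.54) = -0.6162 and ln(7.2) = 1.974; z_{0.13} = -1.126, z_{0.92} = 1.405.
σ = (1.974 − -0.6162)/(1.405 − (-1.126)) = 1.023.
μ = -0.6162 − (-1.126)·1.023 = 0.536.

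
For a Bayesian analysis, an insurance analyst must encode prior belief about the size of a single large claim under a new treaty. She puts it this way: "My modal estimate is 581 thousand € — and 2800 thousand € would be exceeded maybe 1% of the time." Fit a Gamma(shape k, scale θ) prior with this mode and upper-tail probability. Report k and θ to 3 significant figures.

Gamma(k,θ) with k>1 has mode (k−1)θ, so θ = 581/(k−1).
Need P(X < 2800) = 0.99 with θ tied to k this way. Start at k = 2, θ = 581: P(X<2800) ≈ 0.953.
Too low — raise k to concentrate. Iterating converges to k ≈ 2.6.
Then θ = 581/(2.6−1) ≈ 363.

k ≈ 2.6, θ ≈ 363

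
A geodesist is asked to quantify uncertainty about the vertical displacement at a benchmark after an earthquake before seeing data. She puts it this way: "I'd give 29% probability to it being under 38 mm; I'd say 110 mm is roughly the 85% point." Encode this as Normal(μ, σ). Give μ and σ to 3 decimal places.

μ = 63.062, σ = 45.288

For Normal(μ,σ), the p-quantile is μ + z_p·σ. Here z_{0.29} = -0.5534, z_{0.85} = 1.036.
So 38 = μ − 0.5534σ and 110 = μ + 1.036σ.
Subtracting: σ = (110 − 38)/(1.036 − (-0.5534)) = 45.288.
Then μ = 38 − (-0.5534)·45.288 = 63.062.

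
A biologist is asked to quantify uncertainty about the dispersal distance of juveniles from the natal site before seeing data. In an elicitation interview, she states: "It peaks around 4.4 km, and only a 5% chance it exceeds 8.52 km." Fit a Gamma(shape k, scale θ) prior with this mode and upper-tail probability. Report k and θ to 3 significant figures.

k ≈ 7.36, θ ≈ 0.692

Gamma(k,θ) with k>1 has mode (k−1)θ, so θ = 4.4/(k−1).
Need P(X < 8.52) = 0.95 with θ tied to k this way. Start at k = 2, θ = 4.4: P(X<8.52) ≈ 0.576.
Too low — raise k to concentrate. Iterating converges to k ≈ 7.36.
Then θ = 4.4/(7.36−1) ≈ 0.692.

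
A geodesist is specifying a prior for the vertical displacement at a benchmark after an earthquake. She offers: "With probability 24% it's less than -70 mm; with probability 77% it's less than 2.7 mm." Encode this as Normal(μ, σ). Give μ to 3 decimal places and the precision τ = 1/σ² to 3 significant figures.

The p-quantile of Normal(μ,σ) is μ + z_p·σ, with z_{0.24} = -0.7063 and z_{0.77} = 0.7388.
Eliminate σ: μ = (z₂·x₁ − z₁·x₂)/(z₂ − z₁) = (0.7388·-70 − (-0.7063)·2.7)/1.445 = -34.469.
Then σ = (x₂ − x₁)/(z₂ − z₁) = (2.7 − -70)/1.445 = 50.306.
Precision τ = 1/σ² = 1/50.31² = 0.000395.

μ = -34.469, τ = 0.000395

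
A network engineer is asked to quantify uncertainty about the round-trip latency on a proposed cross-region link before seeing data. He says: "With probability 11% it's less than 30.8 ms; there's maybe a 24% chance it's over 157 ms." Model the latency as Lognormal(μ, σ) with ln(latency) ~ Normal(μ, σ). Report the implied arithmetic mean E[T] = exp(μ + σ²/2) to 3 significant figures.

E[T] ≈ 123 ms

If T ~ Lognormal(μ,σ) then ln T ~ Normal(μ,σ), so the p-quantile of ln T is μ + z_p·σ.
ln(30.8) = 3.428 and ln(157) = 5.056; z_{0.11} = -1.227, z_{0.76} = 0.7063.
σ = (5.056 − 3.428)/(0.7063 − (-1.227)) = 0.843.
μ = 3.428 − (-1.227)·0.843 = 4.461.
E[T] = exp(μ + σ²/2) = exp(4.461 + 0.3550) = 123 ms.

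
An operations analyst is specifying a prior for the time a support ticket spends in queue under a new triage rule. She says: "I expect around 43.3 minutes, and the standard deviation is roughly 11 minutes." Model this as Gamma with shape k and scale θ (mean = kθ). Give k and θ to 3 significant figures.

k ≈ 15.5, θ ≈ 2.79

For Gamma(k, scale θ): mean = kθ, variance = kθ², so CV = 1/√k.
CV = SD/mean = 11/43.3 = 0.254, hence k = 1/CV² = 15.5.
Then θ = mean/k = 43.3/15.5 = 2.79.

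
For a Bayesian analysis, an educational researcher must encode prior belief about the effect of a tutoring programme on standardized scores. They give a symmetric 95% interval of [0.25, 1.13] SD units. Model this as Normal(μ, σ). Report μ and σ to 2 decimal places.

A symmetric 95% interval runs μ ± z·σ with z = 1.96.
Half-width = 0.44, so σ = 0.44/1.96 = 0.22.
μ is the interval midpoint, 0.69.

μ = 0.69, σ = 0.22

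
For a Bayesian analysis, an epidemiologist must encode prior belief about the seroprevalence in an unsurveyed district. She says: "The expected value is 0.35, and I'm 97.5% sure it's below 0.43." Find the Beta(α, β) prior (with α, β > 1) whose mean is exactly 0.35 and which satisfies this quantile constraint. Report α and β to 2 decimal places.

α ≈ 49.75, β ≈ 92.39

With mean 0.35 fixed, write α = 0.35s, β = 0.65s where s = α+β.
Need P(θ < 0.43) = 0.975 under Beta(0.35s, 0.65s). Normal approximation: (q−m)/√(m(1−m)/s) ≈ z_{0.975} = 1.96, so s ≈ 0.35·0.65·(1.96)²/(0.43−0.35)² = 136.6.
At s = 136.6: P(θ<0.43) ≈ 0.973. Adjusting to match 0.975 gives s ≈ 142.14.
So α = 0.35·142.14 ≈ 49.75, β = 0.65·142.14 ≈ 92.39.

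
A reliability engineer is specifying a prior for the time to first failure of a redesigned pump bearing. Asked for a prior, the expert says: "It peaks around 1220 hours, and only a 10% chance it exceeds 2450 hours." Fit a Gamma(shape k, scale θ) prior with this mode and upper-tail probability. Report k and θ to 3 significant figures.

k ≈ 4.94, θ ≈ 309

Gamma(k,θ) with k>1 has mode (k−1)θ, so θ = 1220/(k−1).
Need P(X < 2450) = 0.9 with θ tied to k this way. Start at k = 2, θ = 1220: P(X<2450) ≈ 0.596.
Too low — raise k to concentrate. Iterating converges to k ≈ 4.94.
Then θ = 1220/(4.94−1) ≈ 309.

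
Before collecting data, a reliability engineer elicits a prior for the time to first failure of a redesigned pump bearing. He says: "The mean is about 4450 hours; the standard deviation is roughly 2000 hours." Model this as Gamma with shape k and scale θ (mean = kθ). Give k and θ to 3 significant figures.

For Gamma(k, scale θ): mean = kθ, variance = kθ², so CV = 1/√k.
CV = SD/mean = 2000/4450 = 0.4494, hence k = 1/CV² = 4.95.
Then θ = mean/k = 4450/4.95 = 899.

k ≈ 4.95, θ ≈ 899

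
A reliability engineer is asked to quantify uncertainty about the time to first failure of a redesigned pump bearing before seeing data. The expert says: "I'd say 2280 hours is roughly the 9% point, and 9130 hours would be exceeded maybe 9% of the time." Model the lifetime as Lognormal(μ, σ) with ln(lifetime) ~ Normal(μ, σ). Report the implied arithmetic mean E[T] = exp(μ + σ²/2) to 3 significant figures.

If T ~ Lognormal(μ,σ) then ln T ~ Normal(μ,σ), so the p-quantile of ln T is μ + z_p·σ.
ln(2280) = 7.732 and ln(9130) = 9.119; z_{0.09} = -1.341, z_{0.91} = 1.341.
σ = (9.119 − 7.732)/(1.341 − (-1.341)) = 0.517.
μ = 7.732 − (-1.341)·0.517 = 8.426.
E[T] = exp(μ + σ²/2) = exp(8.426 + 0.1338) = 5220 hours.

E[T] ≈ 5220 hours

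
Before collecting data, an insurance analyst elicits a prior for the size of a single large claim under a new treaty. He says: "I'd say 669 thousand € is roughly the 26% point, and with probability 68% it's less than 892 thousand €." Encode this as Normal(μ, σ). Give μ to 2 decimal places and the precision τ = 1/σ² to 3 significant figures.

The p-quantile of Normal(μ,σ) is μ + z_p·σ, with z_{0.26} = -0.6433 and z_{0.68} = 0.4677.
Eliminate σ: μ = (z₂·x₁ − z₁·x₂)/(z₂ − z₁) = (0.4677·669 − (-0.6433)·892)/1.111 = 798.13.
Then σ = (x₂ − x₁)/(z₂ − z₁) = (892 − 669)/1.111 = 200.71.
Precision τ = 1/σ² = 1/200.7² = 2.48e-05.

μ = 798.13, τ = 2.48e-05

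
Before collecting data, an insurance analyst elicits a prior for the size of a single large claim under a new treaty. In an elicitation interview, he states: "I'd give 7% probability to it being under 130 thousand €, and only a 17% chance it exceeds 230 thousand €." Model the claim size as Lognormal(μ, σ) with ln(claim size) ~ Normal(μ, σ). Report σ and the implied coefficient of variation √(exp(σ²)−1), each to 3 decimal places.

σ ≈ 0.235, CV ≈ 0.238

If T ~ Lognormal(μ,σ) then ln T ~ Normal(μ,σ), so the p-quantile of ln T is μ + z_p·σ.
ln(130) = 4.868 and ln(230) = 5.438; z_{0.07} = -1.476, z_{0.83} = 0.9542.
σ = (5.438 − 4.868)/(0.9542 − (-1.476)) = 0.235.
μ = 4.868 − (-1.476)·0.235 = 5.214.
CV = √(exp(σ²)−1) = √(exp(0.0551)−1) = 0.238.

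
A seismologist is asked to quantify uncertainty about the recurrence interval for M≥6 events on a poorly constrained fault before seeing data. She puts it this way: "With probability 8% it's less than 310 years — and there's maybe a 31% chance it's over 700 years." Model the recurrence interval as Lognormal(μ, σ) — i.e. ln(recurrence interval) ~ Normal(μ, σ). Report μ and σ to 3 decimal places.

μ ≈ 6.339, σ ≈ 0.428

If T ~ Lognormal(μ,σ) then ln T ~ Normal(μ,σ), so the p-quantile of ln T is μ + z_p·σ.
ln(310) = 5.737 and ln(700) = 6.551; z_{0.08} = -1.405, z_{0.69} = 0.4959.
σ = (6.551 − 5.737)/(0.4959 − (-1.405)) = 0.428.
μ = 5.737 − (-1.405)·0.428 = 6.339.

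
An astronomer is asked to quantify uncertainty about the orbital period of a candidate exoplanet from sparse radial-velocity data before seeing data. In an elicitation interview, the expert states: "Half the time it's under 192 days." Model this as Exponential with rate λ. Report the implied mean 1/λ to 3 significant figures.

Exponential median = ln 2 / λ, so λ = ln 2 / 192.0 = 0.00361.
Mean = 1/λ = 277 days.

mean ≈ 277 days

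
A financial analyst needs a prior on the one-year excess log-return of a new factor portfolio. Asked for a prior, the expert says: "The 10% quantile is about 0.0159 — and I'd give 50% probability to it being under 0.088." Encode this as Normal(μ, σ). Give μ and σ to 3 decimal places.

The p-quantile of Normal(μ,σ) is μ + z_p·σ, with z_{0.1} = -1.282 and z_{0.5} = 0.
Eliminate σ: μ = (z₂·x₁ − z₁·x₂)/(z₂ − z₁) = (0·0.0159 − (-1.282)·0.088)/1.282 = 0.088.
Then σ = (x₂ − x₁)/(z₂ − z₁) = (0.088 − 0.0159)/1.282 = 0.056.

μ = 0.088, σ = 0.056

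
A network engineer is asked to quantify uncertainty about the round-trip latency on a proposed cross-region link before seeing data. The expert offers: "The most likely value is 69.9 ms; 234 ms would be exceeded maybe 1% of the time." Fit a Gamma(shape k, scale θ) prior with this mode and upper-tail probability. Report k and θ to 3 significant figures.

k ≈ 4, θ ≈ 23.3

Gamma(k,θ) with k>1 has mode (k−1)θ, so θ = 69.9/(k−1).
Need P(X < 234) = 0.99 with θ tied to k this way. Start at k = 2, θ = 69.9: P(X<234) ≈ 0.847.
Too low — raise k to concentrate. Iterating converges to k ≈ 4.
Then θ = 69.9/(4−1) ≈ 23.3.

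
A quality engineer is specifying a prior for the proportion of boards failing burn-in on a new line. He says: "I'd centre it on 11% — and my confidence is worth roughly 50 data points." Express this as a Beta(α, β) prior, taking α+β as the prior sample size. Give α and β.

Under the effective-sample-size interpretation, Beta(α, β) has prior mean α/(α+β) and prior sample size α+β.
So α+β = 50 and α/(α+β) = 0.11, giving α = 0.11·50 = 5.5 and β = 50 − 5.5 = 44.5.

α = 5.5, β = 44.5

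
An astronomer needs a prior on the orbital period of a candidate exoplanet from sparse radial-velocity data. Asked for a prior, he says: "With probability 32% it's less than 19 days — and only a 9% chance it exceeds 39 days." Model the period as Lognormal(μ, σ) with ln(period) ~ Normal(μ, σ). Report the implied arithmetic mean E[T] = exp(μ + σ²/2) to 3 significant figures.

E[T] ≈ 24.8 days

If T ~ Lognormal(μ,σ) then ln T ~ Normal(μ,σ), so the p-quantile of ln T is μ + z_p·σ.
ln(19) = 2.944 and ln(39) = 3.664; z_{0.32} = -0.4677, z_{0.91} = 1.341.
σ = (3.664 − 2.944)/(1.341 − (-0.4677)) = 0.398.
μ = 2.944 − (-0.4677)·0.398 = 3.130.
E[T] = exp(μ + σ²/2) = exp(3.130 + 0.0791) = 24.8 days.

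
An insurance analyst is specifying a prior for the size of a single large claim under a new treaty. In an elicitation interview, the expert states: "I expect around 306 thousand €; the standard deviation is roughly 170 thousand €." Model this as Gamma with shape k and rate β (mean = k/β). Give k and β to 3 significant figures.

For Gamma(k, rate β): mean = k/β, variance = k/β², so CV = 1/√k.
CV = SD/mean = 170/306 = 0.5556, hence k = 1/CV² = 3.24.
Then β = k/mean = 3.24/306 = 0.0106.

k ≈ 3.24, β ≈ 0.0106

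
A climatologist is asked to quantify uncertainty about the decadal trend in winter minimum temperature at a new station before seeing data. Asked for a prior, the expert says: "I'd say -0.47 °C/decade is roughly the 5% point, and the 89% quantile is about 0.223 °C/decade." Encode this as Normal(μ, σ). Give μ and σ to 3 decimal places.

For Normal(μ,σ), the p-quantile is μ + z_p·σ. Here z_{0.05} = -1.645, z_{0.89} = 1.227.
So -0.47 = μ − 1.645σ and 0.223 = μ + 1.227σ.
Subtracting: σ = (0.223 − -0.47)/(1.227 − (-1.645)) = 0.241.
Then μ = -0.47 − (-1.645)·0.241 = -0.073.

μ = -0.073, σ = 0.241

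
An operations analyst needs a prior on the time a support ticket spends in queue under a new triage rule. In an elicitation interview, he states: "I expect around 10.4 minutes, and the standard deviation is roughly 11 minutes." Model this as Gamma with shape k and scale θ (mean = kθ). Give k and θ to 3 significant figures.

k ≈ 0.894, θ ≈ 11.6

For Gamma(k, scale θ): mean = kθ, variance = kθ², so CV = 1/√k.
CV = SD/mean = 11/10.4 = 1.058, hence k = 1/CV² = 0.894.
Then θ = mean/k = 10.4/0.894 = 11.6.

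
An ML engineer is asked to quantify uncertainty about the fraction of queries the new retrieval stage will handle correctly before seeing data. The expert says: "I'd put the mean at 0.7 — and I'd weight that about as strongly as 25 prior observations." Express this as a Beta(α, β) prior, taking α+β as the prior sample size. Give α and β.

α = 17.5, β = 7.5

Under the effective-sample-size interpretation, Beta(α, β) has prior mean α/(α+β) and prior sample size α+β.
So α+β = 25 and α/(α+β) = 0.7, giving α = 0.7·25 = 17.5 and β = 25 − 17.5 = 7.5.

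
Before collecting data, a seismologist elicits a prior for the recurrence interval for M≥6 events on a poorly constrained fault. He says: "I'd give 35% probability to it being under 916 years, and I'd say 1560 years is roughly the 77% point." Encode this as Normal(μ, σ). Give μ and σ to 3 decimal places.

μ = 1136.738, σ = 572.868

The p-quantile of Normal(μ,σ) is μ + z_p·σ, with z_{0.35} = -0.3853 and z_{0.77} = 0.7388.
Eliminate σ: μ = (z₂·x₁ − z₁·x₂)/(z₂ − z₁) = (0.7388·916 − (-0.3853)·1560)/1.124 = 1136.738.
Then σ = (x₂ − x₁)/(z₂ − z₁) = (1560 − 916)/1.124 = 572.868.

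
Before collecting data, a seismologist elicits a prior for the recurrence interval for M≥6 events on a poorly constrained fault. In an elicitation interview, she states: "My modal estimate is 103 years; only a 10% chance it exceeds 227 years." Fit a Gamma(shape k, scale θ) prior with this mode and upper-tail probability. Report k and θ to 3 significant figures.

Gamma(k,θ) with k>1 has mode (k−1)θ, so θ = 103/(k−1).
Need P(X < 227) = 0.9 with θ tied to k this way. Start at k = 2, θ = 103: P(X<227) ≈ 0.646.
Too low — raise k to concentrate. Iterating converges to k ≈ 4.08.
Then θ = 103/(4.08−1) ≈ 33.5.

k ≈ 4.08, θ ≈ 33.5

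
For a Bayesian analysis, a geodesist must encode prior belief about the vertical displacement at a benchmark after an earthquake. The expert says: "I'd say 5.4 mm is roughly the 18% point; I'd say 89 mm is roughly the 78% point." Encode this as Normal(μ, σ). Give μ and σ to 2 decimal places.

μ = 50.75, σ = 49.54

The p-quantile of Normal(μ,σ) is μ + z_p·σ, with z_{0.18} = -0.9154 and z_{0.78} = 0.7722.
Eliminate σ: μ = (z₂·x₁ − z₁·x₂)/(z₂ − z₁) = (0.7722·5.4 − (-0.9154)·89)/1.688 = 50.75.
Then σ = (x₂ − x₁)/(z₂ − z₁) = (89 − 5.4)/1.688 = 49.54.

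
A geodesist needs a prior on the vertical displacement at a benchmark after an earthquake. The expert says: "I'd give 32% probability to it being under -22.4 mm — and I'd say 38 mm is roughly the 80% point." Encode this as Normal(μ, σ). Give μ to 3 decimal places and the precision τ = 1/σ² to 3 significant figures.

For Normal(μ,σ), the p-quantile is μ + z_p·σ. Here z_{0.32} = -0.4677, z_{0.8} = 0.8416.
So -22.4 = μ − 0.4677σ and 38 = μ + 0.8416σ.
Subtracting: σ = (38 − -22.4)/(0.8416 − (-0.4677)) = 46.131.
Then μ = -22.4 − (-0.4677)·46.131 = -0.825.
Precision τ = 1/σ² = 1/46.13² = 0.00047.

μ = -0.825, τ = 0.00047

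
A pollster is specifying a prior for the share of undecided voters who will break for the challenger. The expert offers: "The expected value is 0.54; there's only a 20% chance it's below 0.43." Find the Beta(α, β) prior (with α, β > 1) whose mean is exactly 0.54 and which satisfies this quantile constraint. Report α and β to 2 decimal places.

α ≈ 7.85, β ≈ 6.69

With mean 0.54 fixed, write α = 0.54s, β = 0.46s where s = α+β.
Need P(θ < 0.43) = 0.2 under Beta(0.54s, 0.46s). Normal approximation: (q−m)/√(m(1−m)/s) ≈ z_{0.2} = -0.842, so s ≈ 0.54·0.46·(-0.842)²/(0.43−0.54)² = 14.5.
At s = 14.5: P(θ<0.43) ≈ 0.200. Adjusting to match 0.2 gives s ≈ 14.54.
So α = 0.54·14.54 ≈ 7.85, β = 0.46·14.54 ≈ 6.69.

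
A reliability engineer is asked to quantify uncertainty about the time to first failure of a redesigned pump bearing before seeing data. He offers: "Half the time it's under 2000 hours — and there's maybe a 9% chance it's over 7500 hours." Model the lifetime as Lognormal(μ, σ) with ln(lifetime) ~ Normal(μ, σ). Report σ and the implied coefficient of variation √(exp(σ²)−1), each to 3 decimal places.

If T ~ Lognormal(μ,σ) then ln T ~ Normal(μ,σ), so the p-quantile of ln T is μ + z_p·σ.
ln(2000) = 7.601 and ln(7500) = 8.923; z_{0.5} = 0, z_{0.91} = 1.341.
σ = (8.923 − 7.601)/(1.341 − (0)) = 0.986.
μ = 7.601 − (0)·0.986 = 7.601.
CV = √(exp(σ²)−1) = √(exp(0.9719)−1) = 1.282.

σ ≈ 0.986, CV ≈ 1.282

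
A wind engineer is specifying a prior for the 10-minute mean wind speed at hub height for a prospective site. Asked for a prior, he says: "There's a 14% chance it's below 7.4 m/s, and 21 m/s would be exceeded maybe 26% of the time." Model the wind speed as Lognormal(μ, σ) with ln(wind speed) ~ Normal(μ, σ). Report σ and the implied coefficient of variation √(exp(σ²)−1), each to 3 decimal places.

σ ≈ 0.605, CV ≈ 0.665

If T ~ Lognormal(μ,σ) then ln T ~ Normal(μ,σ), so the p-quantile of ln T is μ + z_p·σ.
ln(7.4) = 2.001 and ln(21) = 3.045; z_{0.14} = -1.08, z_{0.74} = 0.6433.
σ = (3.045 − 2.001)/(0.6433 − (-1.08)) = 0.605.
μ = 2.001 − (-1.08)·0.605 = 2.655.
CV = √(exp(σ²)−1) = √(exp(0.3662)−1) = 0.665.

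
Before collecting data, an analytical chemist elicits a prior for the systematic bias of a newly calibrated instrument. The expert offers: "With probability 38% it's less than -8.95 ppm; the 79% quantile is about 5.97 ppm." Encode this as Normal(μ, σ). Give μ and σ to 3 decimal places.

The p-quantile of Normal(μ,σ) is μ + z_p·σ, with z_{0.38} = -0.3055 and z_{0.79} = 0.8064.
Eliminate σ: μ = (z₂·x₁ − z₁·x₂)/(z₂ − z₁) = (0.8064·-8.95 − (-0.3055)·5.97)/1.112 = -4.851.
Then σ = (x₂ − x₁)/(z₂ − z₁) = (5.97 − -8.95)/1.112 = 13.418.

μ = -4.851, σ = 13.418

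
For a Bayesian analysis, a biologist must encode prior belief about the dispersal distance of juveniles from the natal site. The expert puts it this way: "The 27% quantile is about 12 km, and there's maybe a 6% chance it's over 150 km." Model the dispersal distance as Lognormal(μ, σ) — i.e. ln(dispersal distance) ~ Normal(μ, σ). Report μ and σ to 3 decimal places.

If T ~ Lognormal(μ,σ) then ln T ~ Normal(μ,σ), so the p-quantile of ln T is μ + z_p·σ.
ln(12) = 2.485 and ln(150) = 5.011; z_{0.27} = -0.6128, z_{0.94} = 1.555.
σ = (5.011 − 2.485)/(1.555 − (-0.6128)) = 1.165.
μ = 2.485 − (-0.6128)·1.165 = 3.199.

μ ≈ 3.199, σ ≈ 1.165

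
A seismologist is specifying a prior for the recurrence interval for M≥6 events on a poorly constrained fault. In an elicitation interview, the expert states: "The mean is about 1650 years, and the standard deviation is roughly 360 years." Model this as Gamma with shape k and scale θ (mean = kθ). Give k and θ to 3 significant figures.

k ≈ 21, θ ≈ 78.5

For Gamma(k, scale θ): mean = kθ, variance = kθ², so CV = 1/√k.
CV = SD/mean = 360/1650 = 0.2182, hence k = 1/CV² = 21.
Then θ = mean/k = 1650/21 = 78.5.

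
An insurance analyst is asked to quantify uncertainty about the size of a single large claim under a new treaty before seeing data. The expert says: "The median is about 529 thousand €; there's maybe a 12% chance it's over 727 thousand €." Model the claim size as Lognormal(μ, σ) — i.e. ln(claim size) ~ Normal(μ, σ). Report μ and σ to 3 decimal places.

μ ≈ 6.271, σ ≈ 0.271

If T ~ Lognormal(μ,σ) then ln T ~ Normal(μ,σ), so the p-quantile of ln T is μ + z_p·σ.
ln(529) = 6.271 and ln(727) = 6.589; z_{0.5} = 0, z_{0.88} = 1.175.
σ = (6.589 − 6.271)/(1.175 − (0)) = 0.271.
μ = 6.271 − (0)·0.271 = 6.271.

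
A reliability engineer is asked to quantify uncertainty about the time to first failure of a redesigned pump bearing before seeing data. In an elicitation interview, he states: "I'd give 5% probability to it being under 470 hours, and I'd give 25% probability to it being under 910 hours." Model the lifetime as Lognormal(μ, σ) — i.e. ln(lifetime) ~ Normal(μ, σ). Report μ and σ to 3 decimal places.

If T ~ Lognormal(μ,σ) then ln T ~ Normal(μ,σ), so the p-quantile of ln T is μ + z_p·σ.
ln(470) = 6.153 and ln(910) = 6.813; z_{0.05} = -1.645, z_{0.25} = -0.6745.
σ = (6.813 − 6.153)/(-0.6745 − (-1.645)) = 0.681.
μ = 6.153 − (-1.645)·0.681 = 7.273.

μ ≈ 7.273, σ ≈ 0.681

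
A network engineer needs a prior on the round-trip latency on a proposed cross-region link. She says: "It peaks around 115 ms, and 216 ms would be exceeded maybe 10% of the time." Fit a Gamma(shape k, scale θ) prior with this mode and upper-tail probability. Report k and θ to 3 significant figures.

k ≈ 5.81, θ ≈ 23.9

Gamma(k,θ) with k>1 has mode (k−1)θ, so θ = 115/(k−1).
Need P(X < 216) = 0.9 with θ tied to k this way. Start at k = 2, θ = 115: P(X<216) ≈ 0.560.
Too low — raise k to concentrate. Iterating converges to k ≈ 5.81.
Then θ = 115/(5.81−1) ≈ 23.9.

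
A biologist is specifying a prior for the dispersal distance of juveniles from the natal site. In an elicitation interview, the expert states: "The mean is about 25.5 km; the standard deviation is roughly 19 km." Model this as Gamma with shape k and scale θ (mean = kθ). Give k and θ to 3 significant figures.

For Gamma(k, scale θ): mean = kθ, variance = kθ², so CV = 1/√k.
CV = SD/mean = 19/25.5 = 0.7451, hence k = 1/CV² = 1.8.
Then θ = mean/k = 25.5/1.8 = 14.2.

k ≈ 1.8, θ ≈ 14.2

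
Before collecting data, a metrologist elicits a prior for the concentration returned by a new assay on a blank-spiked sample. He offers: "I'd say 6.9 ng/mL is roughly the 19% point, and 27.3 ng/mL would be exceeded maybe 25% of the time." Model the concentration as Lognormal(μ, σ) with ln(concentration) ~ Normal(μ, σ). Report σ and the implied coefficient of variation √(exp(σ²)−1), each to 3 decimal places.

If T ~ Lognormal(μ,σ) then ln T ~ Normal(μ,σ), so the p-quantile of ln T is μ + z_p·σ.
ln(6.9) = 1.932 and ln(27.3) = 3.307; z_{0.19} = -0.8779, z_{0.75} = 0.6745.
σ = (3.307 − 1.932)/(0.6745 − (-0.8779)) = 0.886.
μ = 1.932 − (-0.8779)·0.886 = 2.709.
CV = √(exp(σ²)−1) = √(exp(0.7849)−1) = 1.092.

σ ≈ 0.886, CV ≈ 1.092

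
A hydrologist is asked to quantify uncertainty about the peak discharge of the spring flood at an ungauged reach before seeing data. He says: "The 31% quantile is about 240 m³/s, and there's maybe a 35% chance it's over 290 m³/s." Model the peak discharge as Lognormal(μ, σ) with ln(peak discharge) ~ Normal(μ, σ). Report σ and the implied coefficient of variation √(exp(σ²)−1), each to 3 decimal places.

If T ~ Lognormal(μ,σ) then ln T ~ Normal(μ,σ), so the p-quantile of ln T is μ + z_p·σ.
ln(240) = 5.481 and ln(290) = 5.67; z_{0.31} = -0.4959, z_{0.65} = 0.3853.
σ = (5.67 − 5.481)/(0.3853 − (-0.4959)) = 0.215.
μ = 5.481 − (-0.4959)·0.215 = 5.587.
CV = √(exp(σ²)−1) = √(exp(0.0461)−1) = 0.217.

σ ≈ 0.215, CV ≈ 0.217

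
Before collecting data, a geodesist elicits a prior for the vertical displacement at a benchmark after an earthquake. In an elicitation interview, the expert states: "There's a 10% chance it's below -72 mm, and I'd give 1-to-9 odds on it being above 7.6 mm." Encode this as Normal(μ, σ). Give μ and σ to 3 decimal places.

The p-quantile of Normal(μ,σ) is μ + z_p·σ, with z_{0.1} = -1.282 and z_{0.9} = 1.282.
Eliminate σ: μ = (z₂·x₁ − z₁·x₂)/(z₂ − z₁) = (1.282·-72 − (-1.282)·7.6)/2.563 = -32.200.
Then σ = (x₂ − x₁)/(z₂ − z₁) = (7.6 − -72)/2.563 = 31.056.

μ = -32.200, σ = 31.056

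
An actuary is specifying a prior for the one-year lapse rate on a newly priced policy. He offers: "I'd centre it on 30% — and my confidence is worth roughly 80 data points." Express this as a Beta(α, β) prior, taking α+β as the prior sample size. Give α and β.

α = 24, β = 56

Under the effective-sample-size interpretation, Beta(α, β) has prior mean α/(α+β) and prior sample size α+β.
So α+β = 80 and α/(α+β) = 0.3, giving α = 0.3·80 = 24 and β = 80 − 24 = 56.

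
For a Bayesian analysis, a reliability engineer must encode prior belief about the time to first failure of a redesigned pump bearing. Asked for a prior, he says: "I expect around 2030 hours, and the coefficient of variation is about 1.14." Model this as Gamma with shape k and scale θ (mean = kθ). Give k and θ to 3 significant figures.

k ≈ 0.769, θ ≈ 2640

For Gamma(k, scale θ): mean = kθ, variance = kθ², so CV = 1/√k.
CV = 1.14, hence k = 1/CV² = 0.769.
Then θ = mean/k = 2030/0.769 = 2640.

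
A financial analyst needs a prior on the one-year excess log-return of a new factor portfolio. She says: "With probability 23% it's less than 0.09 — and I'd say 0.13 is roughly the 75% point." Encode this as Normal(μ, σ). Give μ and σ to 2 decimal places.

μ = 0.11, σ = 0.03

The p-quantile of Normal(μ,σ) is μ + z_p·σ, with z_{0.23} = -0.7388 and z_{0.75} = 0.6745.
Eliminate σ: μ = (z₂·x₁ − z₁·x₂)/(z₂ − z₁) = (0.6745·0.09 − (-0.7388)·0.13)/1.413 = 0.11.
Then σ = (x₂ − x₁)/(z₂ − z₁) = (0.13 − 0.09)/1.413 = 0.03.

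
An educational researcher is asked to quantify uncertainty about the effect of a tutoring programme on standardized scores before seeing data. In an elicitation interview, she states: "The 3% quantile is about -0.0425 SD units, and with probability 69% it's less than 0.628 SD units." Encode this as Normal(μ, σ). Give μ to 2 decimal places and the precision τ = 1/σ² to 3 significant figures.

μ = 0.49, τ = 12.6

For Normal(μ,σ), the p-quantile is μ + z_p·σ. Here z_{0.03} = -1.881, z_{0.69} = 0.4959.
So -0.0425 = μ − 1.881σ and 0.628 = μ + 0.4959σ.
Subtracting: σ = (0.628 − -0.0425)/(0.4959 − (-1.881)) = 0.28.
Then μ = -0.0425 − (-1.881)·0.28 = 0.49.
Precision τ = 1/σ² = 1/0.2821² = 12.6.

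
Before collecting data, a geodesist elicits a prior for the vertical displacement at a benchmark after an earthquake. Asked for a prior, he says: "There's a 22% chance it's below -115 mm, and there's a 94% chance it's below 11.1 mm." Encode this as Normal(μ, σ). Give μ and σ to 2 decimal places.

μ = -73.15, σ = 54.19

The p-quantile of Normal(μ,σ) is μ + z_p·σ, with z_{0.22} = -0.7722 and z_{0.94} = 1.555.
Eliminate σ: μ = (z₂·x₁ − z₁·x₂)/(z₂ − z₁) = (1.555·-115 − (-0.7722)·11.1)/2.327 = -73.15.
Then σ = (x₂ − x₁)/(z₂ − z₁) = (11.1 − -115)/2.327 = 54.19.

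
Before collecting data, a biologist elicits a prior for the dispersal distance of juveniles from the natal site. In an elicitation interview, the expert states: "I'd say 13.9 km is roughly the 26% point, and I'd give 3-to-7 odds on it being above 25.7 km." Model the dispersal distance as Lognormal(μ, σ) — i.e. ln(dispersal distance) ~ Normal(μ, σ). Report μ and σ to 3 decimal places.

μ ≈ 2.970, σ ≈ 0.526

If T ~ Lognormal(μ,σ) then ln T ~ Normal(μ,σ), so the p-quantile of ln T is μ + z_p·σ.
ln(13.9) = 2.632 and ln(25.7) = 3.246; z_{0.26} = -0.6433, z_{0.7} = 0.5244.
σ = (3.246 − 2.632)/(0.5244 − (-0.6433)) = 0.526.
μ = 2.632 − (-0.6433)·0.526 = 2.970.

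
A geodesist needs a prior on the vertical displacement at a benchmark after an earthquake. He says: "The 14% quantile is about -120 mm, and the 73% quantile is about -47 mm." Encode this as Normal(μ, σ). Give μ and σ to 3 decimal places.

μ = -73.422, σ = 43.115

For Normal(μ,σ), the p-quantile is μ + z_p·σ. Here z_{0.14} = -1.08, z_{0.73} = 0.6128.
So -120 = μ − 1.08σ and -47 = μ + 0.6128σ.
Subtracting: σ = (-47 − -120)/(0.6128 − (-1.08)) = 43.115.
Then μ = -120 − (-1.08)·43.115 = -73.422.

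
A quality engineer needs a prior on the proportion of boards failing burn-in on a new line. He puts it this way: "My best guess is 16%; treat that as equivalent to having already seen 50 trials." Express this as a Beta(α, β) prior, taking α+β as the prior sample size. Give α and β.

α = 8, β = 42

Under the effective-sample-size interpretation, Beta(α, β) has prior mean α/(α+β) and prior sample size α+β.
So α+β = 50 and α/(α+β) = 0.16, giving α = 0.16·50 = 8 and β = 50 − 8 = 42.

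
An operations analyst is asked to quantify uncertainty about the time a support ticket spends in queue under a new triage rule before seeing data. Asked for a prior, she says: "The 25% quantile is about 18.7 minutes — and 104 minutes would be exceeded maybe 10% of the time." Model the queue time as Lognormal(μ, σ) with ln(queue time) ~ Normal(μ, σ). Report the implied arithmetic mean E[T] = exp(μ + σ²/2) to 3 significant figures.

If T ~ Lognormal(μ,σ) then ln T ~ Normal(μ,σ), so the p-quantile of ln T is μ + z_p·σ.
ln(18.7) = 2.929 and ln(104) = 4.644; z_{0.25} = -0.6745, z_{0.9} = 1.282.
σ = (4.644 − 2.929)/(1.282 − (-0.6745)) = 0.877.
μ = 2.929 − (-0.6745)·0.877 = 3.520.
E[T] = exp(μ + σ²/2) = exp(3.520 + 0.3848) = 49.6 minutes.

E[T] ≈ 49.6 minutes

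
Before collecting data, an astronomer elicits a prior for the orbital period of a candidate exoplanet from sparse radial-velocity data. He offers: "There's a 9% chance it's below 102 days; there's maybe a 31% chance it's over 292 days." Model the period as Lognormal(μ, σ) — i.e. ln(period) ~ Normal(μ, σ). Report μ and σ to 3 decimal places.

If T ~ Lognormal(μ,σ) then ln T ~ Normal(μ,σ), so the p-quantile of ln T is μ + z_p·σ.
ln(102) = 4.625 and ln(292) = 5.677; z_{0.09} = -1.341, z_{0.69} = 0.4959.
σ = (5.677 − 4.625)/(0.4959 − (-1.341)) = 0.573.
μ = 4.625 − (-1.341)·0.573 = 5.393.

μ ≈ 5.393, σ ≈ 0.573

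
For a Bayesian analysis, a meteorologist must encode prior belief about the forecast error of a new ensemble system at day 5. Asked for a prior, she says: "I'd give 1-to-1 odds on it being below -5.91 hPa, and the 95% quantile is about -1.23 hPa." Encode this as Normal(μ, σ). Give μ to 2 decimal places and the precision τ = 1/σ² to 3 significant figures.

μ = -5.91, τ = 0.124

The p-quantile of Normal(μ,σ) is μ + z_p·σ, with z_{0.5} = 0 and z_{0.95} = 1.645.
Eliminate σ: μ = (z₂·x₁ − z₁·x₂)/(z₂ − z₁) = (1.645·-5.91 − (0)·-1.23)/1.645 = -5.91.
Then σ = (x₂ − x₁)/(z₂ − z₁) = (-1.23 − -5.91)/1.645 = 2.85.
Precision τ = 1/σ² = 1/2.845² = 0.124.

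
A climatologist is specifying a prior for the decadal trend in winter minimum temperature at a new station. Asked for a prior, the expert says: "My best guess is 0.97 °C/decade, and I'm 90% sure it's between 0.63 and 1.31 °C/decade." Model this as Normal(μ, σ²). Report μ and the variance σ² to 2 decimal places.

μ = 0.97, σ² = 0.04

A symmetric 90% interval runs μ ± z·σ with z = 1.645.
Half-width = 0.34, so σ = 0.34/1.645 = 0.207 and σ² = 0.04.
μ is the stated best guess, 0.97.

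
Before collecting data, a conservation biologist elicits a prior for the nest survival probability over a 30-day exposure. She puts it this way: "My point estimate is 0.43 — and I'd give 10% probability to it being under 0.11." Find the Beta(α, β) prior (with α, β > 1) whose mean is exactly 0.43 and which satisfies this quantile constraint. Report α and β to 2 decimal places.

α ≈ 1.34, β ≈ 1.77

With mean 0.43 fixed, write α = 0.43s, β = 0.57s where s = α+β.
Need P(θ < 0.11) = 0.1 under Beta(0.43s, 0.57s). Normal approximation: (q−m)/√(m(1−m)/s) ≈ z_{0.1} = -1.28, so s ≈ 0.43·0.57·(-1.28)²/(0.11−0.43)² = 3.9.
At s = 3.9: P(θ<0.11) ≈ 0.070. Adjusting to match 0.1 gives s ≈ 3.11.
So α = 0.43·3.11 ≈ 1.34, β = 0.57·3.11 ≈ 1.77.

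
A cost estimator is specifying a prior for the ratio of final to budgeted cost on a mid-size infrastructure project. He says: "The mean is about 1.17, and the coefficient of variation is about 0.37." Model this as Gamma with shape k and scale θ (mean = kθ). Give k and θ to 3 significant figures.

k ≈ 7.3, θ ≈ 0.16

For Gamma(k, scale θ): mean = kθ, variance = kθ², so CV = 1/√k.
CV = 0.37, hence k = 1/CV² = 7.3.
Then θ = mean/k = 1.17/7.3 = 0.16.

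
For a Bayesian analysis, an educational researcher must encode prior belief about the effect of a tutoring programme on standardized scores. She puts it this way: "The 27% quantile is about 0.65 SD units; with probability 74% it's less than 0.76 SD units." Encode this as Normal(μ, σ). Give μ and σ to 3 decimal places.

For Normal(μ,σ), the p-quantile is μ + z_p·σ. Here z_{0.27} = -0.6128, z_{0.74} = 0.6433.
So 0.65 = μ − 0.6128σ and 0.76 = μ + 0.6433σ.
Subtracting: σ = (0.76 − 0.65)/(0.6433 − (-0.6128)) = 0.088.
Then μ = 0.65 − (-0.6128)·0.088 = 0.704.

μ = 0.704, σ = 0.088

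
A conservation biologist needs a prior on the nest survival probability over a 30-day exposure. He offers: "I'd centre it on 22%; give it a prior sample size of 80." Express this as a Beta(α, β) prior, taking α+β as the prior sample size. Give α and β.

α = 17.6, β = 62.4

Under the effective-sample-size interpretation, Beta(α, β) has prior mean α/(α+β) and prior sample size α+β.
So α+β = 80 and α/(α+β) = 0.22, giving α = 0.22·80 = 17.6 and β = 80 − 17.6 = 62.4.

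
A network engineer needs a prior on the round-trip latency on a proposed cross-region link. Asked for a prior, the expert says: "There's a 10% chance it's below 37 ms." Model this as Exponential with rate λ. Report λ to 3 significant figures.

λ ≈ 0.00285

P(T < 37.0) = 1 − e^(−λ·37.0) = 0.1, so λ = −ln(1−0.1)/37.0 = −ln(0.9)/37.0 = 0.00285.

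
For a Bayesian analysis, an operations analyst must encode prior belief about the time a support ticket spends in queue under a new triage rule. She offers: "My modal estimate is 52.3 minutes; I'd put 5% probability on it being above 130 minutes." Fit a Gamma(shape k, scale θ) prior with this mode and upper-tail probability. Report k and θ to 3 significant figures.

Gamma(k,θ) with k>1 has mode (k−1)θ, so θ = 52.3/(k−1).
Need P(X < 130) = 0.95 with θ tied to k this way. Start at k = 2, θ = 52.3: P(X<130) ≈ 0.710.
Too low — raise k to concentrate. Iterating converges to k ≈ 4.28.
Then θ = 52.3/(4.28−1) ≈ 16.

k ≈ 4.28, θ ≈ 16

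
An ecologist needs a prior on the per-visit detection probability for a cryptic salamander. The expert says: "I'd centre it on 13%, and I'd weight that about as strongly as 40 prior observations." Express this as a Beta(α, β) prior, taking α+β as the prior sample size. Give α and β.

Under the effective-sample-size interpretation, Beta(α, β) has prior mean α/(α+β) and prior sample size α+β.
So α+β = 40 and α/(α+β) = 0.13, giving α = 0.13·40 = 5.2 and β = 40 − 5.2 = 34.8.

α = 5.2, β = 34.8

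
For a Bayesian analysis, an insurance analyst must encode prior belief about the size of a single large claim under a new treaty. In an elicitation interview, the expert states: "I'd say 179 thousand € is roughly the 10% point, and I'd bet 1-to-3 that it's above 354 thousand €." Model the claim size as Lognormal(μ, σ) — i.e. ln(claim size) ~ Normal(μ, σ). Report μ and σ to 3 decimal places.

μ ≈ 5.634, σ ≈ 0.349

If T ~ Lognormal(μ,σ) then ln T ~ Normal(μ,σ), so the p-quantile of ln T is μ + z_p·σ.
ln(179) = 5.187 and ln(354) = 5.869; z_{0.1} = -1.282, z_{0.75} = 0.6745.
σ = (5.869 − 5.187)/(0.6745 − (-1.282)) = 0.349.
μ = 5.187 − (-1.282)·0.349 = 5.634.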